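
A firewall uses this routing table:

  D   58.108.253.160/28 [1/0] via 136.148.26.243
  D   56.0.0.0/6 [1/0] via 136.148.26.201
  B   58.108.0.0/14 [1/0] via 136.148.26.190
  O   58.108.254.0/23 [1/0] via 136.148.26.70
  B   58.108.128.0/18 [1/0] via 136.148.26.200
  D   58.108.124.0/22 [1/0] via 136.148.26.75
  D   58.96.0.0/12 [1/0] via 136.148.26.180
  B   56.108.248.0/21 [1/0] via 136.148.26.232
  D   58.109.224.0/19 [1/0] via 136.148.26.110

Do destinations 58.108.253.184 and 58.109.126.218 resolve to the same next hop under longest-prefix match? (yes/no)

58.108.253.184: longest match 58.108.0.0/14 -> 136.148.26.190
58.109.126.218: longest match 58.108.0.0/14 -> 136.148.26.190

yes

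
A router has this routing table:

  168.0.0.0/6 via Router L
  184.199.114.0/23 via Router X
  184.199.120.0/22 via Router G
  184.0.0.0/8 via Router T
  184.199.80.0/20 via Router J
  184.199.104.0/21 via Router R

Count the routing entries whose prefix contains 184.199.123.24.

Prefixes containing 184.199.123.24:
  184.0.0.0/8 (184.0.0.0 - 184.255.255.255)
  184.199.120.0/22 (184.199.120.0 - 184.199.123.255)
Total matching entries: 2.

2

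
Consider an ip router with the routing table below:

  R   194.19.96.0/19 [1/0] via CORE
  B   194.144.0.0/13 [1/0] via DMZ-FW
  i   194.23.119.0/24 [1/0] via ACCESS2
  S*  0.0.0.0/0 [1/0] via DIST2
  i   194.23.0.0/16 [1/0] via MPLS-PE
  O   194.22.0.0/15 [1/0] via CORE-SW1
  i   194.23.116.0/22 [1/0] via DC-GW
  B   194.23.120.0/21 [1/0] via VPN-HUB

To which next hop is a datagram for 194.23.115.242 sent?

MPLS-PE

Routes whose prefix contains 194.23.115.242:
  0.0.0.0/0 (default, matches everything) -> DIST2
  194.22.0.0/15 (194.22.0.0 - 194.23.255.255) -> CORE-SW1
  194.23.0.0/16 (194.23.0.0 - 194.23.255.255) -> MPLS-PE
More-specific entries that do NOT match:
  194.23.119.0/24 (194.23.119.0 - 194.23.119.255) does not contain 194.23.115.242
  194.23.116.0/22 (194.23.116.0 - 194.23.119.255) does not contain 194.23.115.242
  194.23.120.0/21 (194.23.120.0 - 194.23.127.255) does not contain 194.23.115.242
  194.19.96.0/19 (194.19.96.0 - 194.19.127.255) does not contain 194.23.115.242
Longest matching prefix is /16 -> next hop MPLS-PE.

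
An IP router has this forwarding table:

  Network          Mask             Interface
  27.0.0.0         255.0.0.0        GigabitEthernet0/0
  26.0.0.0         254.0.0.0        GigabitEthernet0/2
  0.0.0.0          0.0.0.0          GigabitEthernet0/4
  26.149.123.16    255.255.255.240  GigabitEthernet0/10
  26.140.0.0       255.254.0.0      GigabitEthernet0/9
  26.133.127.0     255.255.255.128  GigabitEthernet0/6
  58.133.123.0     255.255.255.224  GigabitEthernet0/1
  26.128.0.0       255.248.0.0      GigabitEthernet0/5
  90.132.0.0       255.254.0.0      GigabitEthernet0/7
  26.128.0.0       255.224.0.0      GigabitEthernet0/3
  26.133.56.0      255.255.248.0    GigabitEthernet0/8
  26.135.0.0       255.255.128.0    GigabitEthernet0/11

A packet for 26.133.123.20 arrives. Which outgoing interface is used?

GigabitEthernet0/5

Routes whose prefix contains 26.133.123.20:
  0.0.0.0/0 (default, matches everything) -> GigabitEthernet0/4
  26.0.0.0/7 (26.0.0.0 - 27.255.255.255) -> GigabitEthernet0/2
  26.128.0.0/11 (26.128.0.0 - 26.159.255.255) -> GigabitEthernet0/3
  26.128.0.0/13 (26.128.0.0 - 26.135.255.255) -> GigabitEthernet0/5
More-specific entries that do NOT match:
  26.149.123.16/28 (26.149.123.16 - 26.149.123.31) does not contain 26.133.123.20
  58.133.123.0/27 (58.133.123.0 - 58.133.123.31) does not contain 26.133.123.20
  26.133.127.0/25 (26.133.127.0 - 26.133.127.127) does not contain 26.133.123.20
  26.133.56.0/21 (26.133.56.0 - 26.133.63.255) does not contain 26.133.123.20
  26.135.0.0/17 (26.135.0.0 - 26.135.127.255) does not contain 26.133.123.20
  26.140.0.0/15 (26.140.0.0 - 26.141.255.255) does not contain 26.133.123.20
  90.132.0.0/15 (90.132.0.0 - 90.133.255.255) does not contain 26.133.123.20
Longest matching prefix is /13 -> interface GigabitEthernet0/5.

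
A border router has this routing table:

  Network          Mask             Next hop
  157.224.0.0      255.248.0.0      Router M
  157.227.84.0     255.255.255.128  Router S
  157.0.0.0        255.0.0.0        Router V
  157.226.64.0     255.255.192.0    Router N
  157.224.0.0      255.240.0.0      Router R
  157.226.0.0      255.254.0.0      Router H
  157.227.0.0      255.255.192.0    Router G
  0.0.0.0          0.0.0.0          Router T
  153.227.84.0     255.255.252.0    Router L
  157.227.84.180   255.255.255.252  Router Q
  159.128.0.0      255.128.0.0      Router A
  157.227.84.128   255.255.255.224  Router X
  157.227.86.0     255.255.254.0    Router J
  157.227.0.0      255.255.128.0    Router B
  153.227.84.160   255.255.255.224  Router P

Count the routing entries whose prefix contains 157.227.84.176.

Prefixes containing 157.227.84.176:
  0.0.0.0/0 (default, matches everything)
  157.0.0.0/8 (157.0.0.0 - 157.255.255.255)
  157.224.0.0/12 (157.224.0.0 - 157.239.255.255)
  157.224.0.0/13 (157.224.0.0 - 157.231.255.255)
  157.226.0.0/15 (157.226.0.0 - 157.227.255.255)
  157.227.0.0/17 (157.227.0.0 - 157.227.127.255)
Total matching entries: 6.

6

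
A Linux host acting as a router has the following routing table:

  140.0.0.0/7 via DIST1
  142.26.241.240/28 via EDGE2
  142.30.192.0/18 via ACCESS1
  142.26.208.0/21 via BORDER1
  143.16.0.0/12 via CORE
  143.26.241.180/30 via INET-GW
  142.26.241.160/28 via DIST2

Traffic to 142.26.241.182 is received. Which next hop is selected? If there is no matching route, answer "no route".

no route

No entry's prefix contains 142.26.241.182; there is no default route.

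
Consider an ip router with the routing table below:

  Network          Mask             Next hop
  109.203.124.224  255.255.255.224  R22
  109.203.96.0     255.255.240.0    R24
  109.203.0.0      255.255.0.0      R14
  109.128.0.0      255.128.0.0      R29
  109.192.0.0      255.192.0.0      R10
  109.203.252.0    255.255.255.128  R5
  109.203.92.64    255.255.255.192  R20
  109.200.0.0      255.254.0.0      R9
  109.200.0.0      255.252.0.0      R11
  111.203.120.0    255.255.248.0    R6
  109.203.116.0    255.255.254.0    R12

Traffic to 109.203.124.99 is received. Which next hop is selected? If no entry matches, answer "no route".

R14

Routes whose prefix contains 109.203.124.99:
  109.128.0.0/9 (109.128.0.0 - 109.255.255.255) -> R29
  109.192.0.0/10 (109.192.0.0 - 109.255.255.255) -> R10
  109.200.0.0/14 (109.200.0.0 - 109.203.255.255) -> R11
  109.203.0.0/16 (109.203.0.0 - 109.203.255.255) -> R14
More-specific entries that do NOT match:
  109.203.124.224/27 (109.203.124.224 - 109.203.124.255) does not contain 109.203.124.99
  109.203.92.64/26 (109.203.92.64 - 109.203.92.127) does not contain 109.203.124.99
  109.203.252.0/25 (109.203.252.0 - 109.203.252.127) does not contain 109.203.124.99
  109.203.116.0/23 (109.203.116.0 - 109.203.117.255) does not contain 109.203.124.99
  111.203.120.0/21 (111.203.120.0 - 111.203.127.255) does not contain 109.203.124.99
  109.203.96.0/20 (109.203.96.0 - 109.203.111.255) does not contain 109.203.124.99
Longest matching prefix is /16 -> next hop R14.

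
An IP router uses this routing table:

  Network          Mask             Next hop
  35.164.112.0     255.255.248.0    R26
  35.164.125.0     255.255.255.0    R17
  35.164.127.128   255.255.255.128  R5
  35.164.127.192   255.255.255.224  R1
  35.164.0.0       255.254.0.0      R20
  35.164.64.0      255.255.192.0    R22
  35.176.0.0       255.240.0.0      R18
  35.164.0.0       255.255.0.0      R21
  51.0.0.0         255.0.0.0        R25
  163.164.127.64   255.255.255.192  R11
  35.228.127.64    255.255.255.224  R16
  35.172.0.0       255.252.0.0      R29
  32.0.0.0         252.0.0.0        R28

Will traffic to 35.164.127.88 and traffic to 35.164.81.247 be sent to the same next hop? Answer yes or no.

35.164.127.88: longest match 35.164.64.0/18 -> R22
35.164.81.247: longest match 35.164.64.0/18 -> R22

yes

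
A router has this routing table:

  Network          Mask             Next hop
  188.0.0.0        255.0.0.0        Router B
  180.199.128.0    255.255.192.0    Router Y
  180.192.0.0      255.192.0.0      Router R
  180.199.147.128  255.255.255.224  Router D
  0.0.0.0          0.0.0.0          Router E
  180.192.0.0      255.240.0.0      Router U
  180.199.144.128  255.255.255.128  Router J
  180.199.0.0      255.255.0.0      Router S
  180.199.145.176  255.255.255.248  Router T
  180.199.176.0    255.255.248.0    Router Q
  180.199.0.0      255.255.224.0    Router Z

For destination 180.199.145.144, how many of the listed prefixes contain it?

5

Prefixes containing 180.199.145.144:
  0.0.0.0/0 (default, matches everything)
  180.192.0.0/10 (180.192.0.0 - 180.255.255.255)
  180.192.0.0/12 (180.192.0.0 - 180.207.255.255)
  180.199.0.0/16 (180.199.0.0 - 180.199.255.255)
  180.199.128.0/18 (180.199.128.0 - 180.199.191.255)
Total matching entries: 5.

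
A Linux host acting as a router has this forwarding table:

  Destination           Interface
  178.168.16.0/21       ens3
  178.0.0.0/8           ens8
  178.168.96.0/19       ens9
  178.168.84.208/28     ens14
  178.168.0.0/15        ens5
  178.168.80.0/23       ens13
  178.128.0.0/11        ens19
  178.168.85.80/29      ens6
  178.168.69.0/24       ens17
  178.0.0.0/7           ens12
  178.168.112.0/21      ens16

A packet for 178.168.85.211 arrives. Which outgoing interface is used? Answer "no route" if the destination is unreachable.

ens5

Routes whose prefix contains 178.168.85.211:
  178.0.0.0/7 (178.0.0.0 - 179.255.255.255) -> ens12
  178.0.0.0/8 (178.0.0.0 - 178.255.255.255) -> ens8
  178.168.0.0/15 (178.168.0.0 - 178.169.255.255) -> ens5
More-specific entries that do NOT match:
  178.168.85.80/29 (178.168.85.80 - 178.168.85.87) does not contain 178.168.85.211
  178.168.84.208/28 (178.168.84.208 - 178.168.84.223) does not contain 178.168.85.211
  178.168.69.0/24 (178.168.69.0 - 178.168.69.255) does not contain 178.168.85.211
  178.168.80.0/23 (178.168.80.0 - 178.168.81.255) does not contain 178.168.85.211
  178.168.16.0/21 (178.168.16.0 - 178.168.23.255) does not contain 178.168.85.211
  178.168.112.0/21 (178.168.112.0 - 178.168.119.255) does not contain 178.168.85.211
  178.168.96.0/19 (178.168.96.0 - 178.168.127.255) does not contain 178.168.85.211
Longest matching prefix is /15 -> interface ens5.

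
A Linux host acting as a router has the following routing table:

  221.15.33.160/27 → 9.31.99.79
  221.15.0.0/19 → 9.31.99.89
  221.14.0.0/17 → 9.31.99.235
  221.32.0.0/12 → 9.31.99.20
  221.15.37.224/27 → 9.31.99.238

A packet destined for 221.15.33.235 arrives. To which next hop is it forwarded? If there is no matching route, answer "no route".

No entry's prefix contains 221.15.33.235; there is no default route.

no route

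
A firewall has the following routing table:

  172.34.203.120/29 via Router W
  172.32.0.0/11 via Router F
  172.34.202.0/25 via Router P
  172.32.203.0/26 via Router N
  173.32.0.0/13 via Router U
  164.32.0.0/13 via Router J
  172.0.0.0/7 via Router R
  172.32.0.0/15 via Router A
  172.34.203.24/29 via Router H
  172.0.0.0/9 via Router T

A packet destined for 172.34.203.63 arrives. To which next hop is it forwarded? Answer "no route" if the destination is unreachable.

Routes whose prefix contains 172.34.203.63:
  172.0.0.0/7 (172.0.0.0 - 173.255.255.255) -> Router R
  172.0.0.0/9 (172.0.0.0 - 172.127.255.255) -> Router T
  172.32.0.0/11 (172.32.0.0 - 172.63.255.255) -> Router F
More-specific entries that do NOT match:
  172.34.203.120/29 (172.34.203.120 - 172.34.203.127) does not contain 172.34.203.63
  172.34.203.24/29 (172.34.203.24 - 172.34.203.31) does not contain 172.34.203.63
  172.32.203.0/26 (172.32.203.0 - 172.32.203.63) does not contain 172.34.203.63
  172.34.202.0/25 (172.34.202.0 - 172.34.202.127) does not contain 172.34.203.63
  172.32.0.0/15 (172.32.0.0 - 172.33.255.255) does not contain 172.34.203.63
  173.32.0.0/13 (173.32.0.0 - 173.39.255.255) does not contain 172.34.203.63
  164.32.0.0/13 (164.32.0.0 - 164.39.255.255) does not contain 172.34.203.63
Longest matching prefix is /11 -> next hop Router F.

Router F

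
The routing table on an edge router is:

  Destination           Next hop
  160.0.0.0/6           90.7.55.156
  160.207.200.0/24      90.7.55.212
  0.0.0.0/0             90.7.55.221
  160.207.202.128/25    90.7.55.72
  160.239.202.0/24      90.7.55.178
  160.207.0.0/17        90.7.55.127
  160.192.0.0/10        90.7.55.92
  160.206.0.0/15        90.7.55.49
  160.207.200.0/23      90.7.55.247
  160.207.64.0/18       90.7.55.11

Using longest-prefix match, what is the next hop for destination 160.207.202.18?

90.7.55.49

Routes whose prefix contains 160.207.202.18:
  0.0.0.0/0 (default, matches everything) -> 90.7.55.221
  160.0.0.0/6 (160.0.0.0 - 163.255.255.255) -> 90.7.55.156
  160.192.0.0/10 (160.192.0.0 - 160.255.255.255) -> 90.7.55.92
  160.206.0.0/15 (160.206.0.0 - 160.207.255.255) -> 90.7.55.49
More-specific entries that do NOT match:
  160.207.202.128/25 (160.207.202.128 - 160.207.202.255) does not contain 160.207.202.18
  160.207.200.0/24 (160.207.200.0 - 160.207.200.255) does not contain 160.207.202.18
  160.239.202.0/24 (160.239.202.0 - 160.239.202.255) does not contain 160.207.202.18
  160.207.200.0/23 (160.207.200.0 - 160.207.201.255) does not contain 160.207.202.18
  160.207.64.0/18 (160.207.64.0 - 160.207.127.255) does not contain 160.207.202.18
  160.207.0.0/17 (160.207.0.0 - 160.207.127.255) does not contain 160.207.202.18
Longest matching prefix is /15 -> next hop 90.7.55.49.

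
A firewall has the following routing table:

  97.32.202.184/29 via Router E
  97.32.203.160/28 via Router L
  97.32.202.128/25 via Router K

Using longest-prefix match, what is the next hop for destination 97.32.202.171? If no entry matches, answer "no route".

Routes whose prefix contains 97.32.202.171:
  97.32.202.128/25 (97.32.202.128 - 97.32.202.255) -> Router K
More-specific entries that do NOT match:
  97.32.202.184/29 (97.32.202.184 - 97.32.202.191) does not contain 97.32.202.171
  97.32.203.160/28 (97.32.203.160 - 97.32.203.175) does not contain 97.32.202.171
Longest matching prefix is /25 -> next hop Router K.

Router K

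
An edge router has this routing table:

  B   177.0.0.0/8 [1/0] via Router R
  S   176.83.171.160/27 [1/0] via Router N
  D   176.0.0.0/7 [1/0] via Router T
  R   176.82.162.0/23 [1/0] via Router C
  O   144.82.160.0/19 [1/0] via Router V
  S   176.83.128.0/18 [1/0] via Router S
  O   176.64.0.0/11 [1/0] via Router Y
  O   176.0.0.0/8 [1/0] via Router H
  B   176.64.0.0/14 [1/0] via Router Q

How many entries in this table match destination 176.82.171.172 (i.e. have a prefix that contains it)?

Prefixes containing 176.82.171.172:
  176.0.0.0/7 (176.0.0.0 - 177.255.255.255)
  176.0.0.0/8 (176.0.0.0 - 176.255.255.255)
  176.64.0.0/11 (176.64.0.0 - 176.95.255.255)
Total matching entries: 3.

3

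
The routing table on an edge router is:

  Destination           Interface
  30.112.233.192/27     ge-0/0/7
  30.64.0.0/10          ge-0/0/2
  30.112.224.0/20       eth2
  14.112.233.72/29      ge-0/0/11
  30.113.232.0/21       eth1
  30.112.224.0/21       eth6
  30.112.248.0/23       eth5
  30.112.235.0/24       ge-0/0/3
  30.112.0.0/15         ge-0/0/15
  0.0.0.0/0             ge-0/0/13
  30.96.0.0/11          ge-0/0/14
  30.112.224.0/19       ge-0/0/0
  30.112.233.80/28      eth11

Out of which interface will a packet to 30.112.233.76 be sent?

Routes whose prefix contains 30.112.233.76:
  0.0.0.0/0 (default, matches everything) -> ge-0/0/13
  30.64.0.0/10 (30.64.0.0 - 30.127.255.255) -> ge-0/0/2
  30.96.0.0/11 (30.96.0.0 - 30.127.255.255) -> ge-0/0/14
  30.112.0.0/15 (30.112.0.0 - 30.113.255.255) -> ge-0/0/15
  30.112.224.0/19 (30.112.224.0 - 30.112.255.255) -> ge-0/0/0
  30.112.224.0/20 (30.112.224.0 - 30.112.239.255) -> eth2
More-specific entries that do NOT match:
  14.112.233.72/29 (14.112.233.72 - 14.112.233.79) does not contain 30.112.233.76
  30.112.233.80/28 (30.112.233.80 - 30.112.233.95) does not contain 30.112.233.76
  30.112.233.192/27 (30.112.233.192 - 30.112.233.223) does not contain 30.112.233.76
  30.112.235.0/24 (30.112.235.0 - 30.112.235.255) does not contain 30.112.233.76
  30.112.248.0/23 (30.112.248.0 - 30.112.249.255) does not contain 30.112.233.76
  30.113.232.0/21 (30.113.232.0 - 30.113.239.255) does not contain 30.112.233.76
  30.112.224.0/21 (30.112.224.0 - 30.112.231.255) does not contain 30.112.233.76
Longest matching prefix is /20 -> interface eth2.

eth2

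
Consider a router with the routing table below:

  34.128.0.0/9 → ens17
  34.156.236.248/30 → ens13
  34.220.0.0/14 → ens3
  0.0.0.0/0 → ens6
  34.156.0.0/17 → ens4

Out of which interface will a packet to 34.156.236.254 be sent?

Routes whose prefix contains 34.156.236.254:
  0.0.0.0/0 (default, matches everything) -> ens6
  34.128.0.0/9 (34.128.0.0 - 34.255.255.255) -> ens17
More-specific entries that do NOT match:
  34.156.236.248/30 (34.156.236.248 - 34.156.236.251) does not contain 34.156.236.254
  34.156.0.0/17 (34.156.0.0 - 34.156.127.255) does not contain 34.156.236.254
  34.220.0.0/14 (34.220.0.0 - 34.223.255.255) does not contain 34.156.236.254
Longest matching prefix is /9 -> interface ens17.

ens17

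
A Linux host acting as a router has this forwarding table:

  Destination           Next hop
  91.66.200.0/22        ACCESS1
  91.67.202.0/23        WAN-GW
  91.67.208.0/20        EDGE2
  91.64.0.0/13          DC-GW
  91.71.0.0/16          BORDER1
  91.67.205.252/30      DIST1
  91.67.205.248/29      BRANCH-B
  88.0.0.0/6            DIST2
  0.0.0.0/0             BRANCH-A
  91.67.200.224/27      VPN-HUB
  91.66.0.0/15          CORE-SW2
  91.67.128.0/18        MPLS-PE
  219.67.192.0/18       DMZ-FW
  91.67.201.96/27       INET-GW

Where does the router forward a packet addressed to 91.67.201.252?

CORE-SW2

Routes whose prefix contains 91.67.201.252:
  0.0.0.0/0 (default, matches everything) -> BRANCH-A
  88.0.0.0/6 (88.0.0.0 - 91.255.255.255) -> DIST2
  91.64.0.0/13 (91.64.0.0 - 91.71.255.255) -> DC-GW
  91.66.0.0/15 (91.66.0.0 - 91.67.255.255) -> CORE-SW2
More-specific entries that do NOT match:
  91.67.205.252/30 (91.67.205.252 - 91.67.205.255) does not contain 91.67.201.252
  91.67.205.248/29 (91.67.205.248 - 91.67.205.255) does not contain 91.67.201.252
  91.67.200.224/27 (91.67.200.224 - 91.67.200.255) does not contain 91.67.201.252
  91.67.201.96/27 (91.67.201.96 - 91.67.201.127) does not contain 91.67.201.252
  91.67.202.0/23 (91.67.202.0 - 91.67.203.255) does not contain 91.67.201.252
  91.66.200.0/22 (91.66.200.0 - 91.66.203.255) does not contain 91.67.201.252
  91.67.208.0/20 (91.67.208.0 - 91.67.223.255) does not contain 91.67.201.252
  91.67.128.0/18 (91.67.128.0 - 91.67.191.255) does not contain 91.67.201.252
  219.67.192.0/18 (219.67.192.0 - 219.67.255.255) does not contain 91.67.201.252
  91.71.0.0/16 (91.71.0.0 - 91.71.255.255) does not contain 91.67.201.252
Longest matching prefix is /15 -> next hop CORE-SW2.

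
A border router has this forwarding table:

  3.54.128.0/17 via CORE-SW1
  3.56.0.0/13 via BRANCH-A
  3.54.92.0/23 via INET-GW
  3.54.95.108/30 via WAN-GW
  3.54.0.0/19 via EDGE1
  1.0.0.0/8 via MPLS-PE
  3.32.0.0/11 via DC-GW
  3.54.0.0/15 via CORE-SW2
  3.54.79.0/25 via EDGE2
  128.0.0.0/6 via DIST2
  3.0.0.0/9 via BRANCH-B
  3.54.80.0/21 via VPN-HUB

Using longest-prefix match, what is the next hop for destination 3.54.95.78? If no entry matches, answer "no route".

CORE-SW2

Routes whose prefix contains 3.54.95.78:
  3.0.0.0/9 (3.0.0.0 - 3.127.255.255) -> BRANCH-B
  3.32.0.0/11 (3.32.0.0 - 3.63.255.255) -> DC-GW
  3.54.0.0/15 (3.54.0.0 - 3.55.255.255) -> CORE-SW2
More-specific entries that do NOT match:
  3.54.95.108/30 (3.54.95.108 - 3.54.95.111) does not contain 3.54.95.78
  3.54.79.0/25 (3.54.79.0 - 3.54.79.127) does not contain 3.54.95.78
  3.54.92.0/23 (3.54.92.0 - 3.54.93.255) does not contain 3.54.95.78
  3.54.80.0/21 (3.54.80.0 - 3.54.87.255) does not contain 3.54.95.78
  3.54.0.0/19 (3.54.0.0 - 3.54.31.255) does not contain 3.54.95.78
  3.54.128.0/17 (3.54.128.0 - 3.54.255.255) does not contain 3.54.95.78
Longest matching prefix is /15 -> next hop CORE-SW2.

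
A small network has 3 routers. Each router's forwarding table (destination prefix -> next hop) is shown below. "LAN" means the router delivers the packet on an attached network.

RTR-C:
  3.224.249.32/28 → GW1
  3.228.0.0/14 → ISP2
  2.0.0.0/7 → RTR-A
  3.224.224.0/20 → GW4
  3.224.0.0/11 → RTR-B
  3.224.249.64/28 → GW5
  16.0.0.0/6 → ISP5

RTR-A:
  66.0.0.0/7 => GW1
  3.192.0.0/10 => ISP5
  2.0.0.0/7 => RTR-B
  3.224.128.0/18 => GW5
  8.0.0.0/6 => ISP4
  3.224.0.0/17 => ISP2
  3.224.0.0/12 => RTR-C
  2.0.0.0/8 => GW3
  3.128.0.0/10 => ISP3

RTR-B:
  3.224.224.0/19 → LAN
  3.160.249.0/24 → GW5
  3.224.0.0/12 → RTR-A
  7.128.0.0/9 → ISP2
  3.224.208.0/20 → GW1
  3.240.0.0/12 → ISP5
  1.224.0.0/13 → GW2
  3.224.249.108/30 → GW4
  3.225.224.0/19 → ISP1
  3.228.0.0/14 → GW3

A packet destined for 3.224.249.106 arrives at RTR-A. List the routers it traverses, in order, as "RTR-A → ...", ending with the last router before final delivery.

RTR-A → RTR-C → RTR-B

At RTR-A: longest match for 3.224.249.106 is 3.224.0.0/12 -> RTR-C
At RTR-C: longest match for 3.224.249.106 is 3.224.0.0/11 -> RTR-B
At RTR-B: longest match for 3.224.249.106 is 3.224.224.0/19 -> LAN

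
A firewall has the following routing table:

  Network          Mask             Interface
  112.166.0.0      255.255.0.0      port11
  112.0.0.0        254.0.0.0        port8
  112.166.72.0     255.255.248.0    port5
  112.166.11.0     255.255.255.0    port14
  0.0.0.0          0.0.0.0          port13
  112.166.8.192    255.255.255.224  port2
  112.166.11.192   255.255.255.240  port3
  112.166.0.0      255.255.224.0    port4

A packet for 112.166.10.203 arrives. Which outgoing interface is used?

port4

Routes whose prefix contains 112.166.10.203:
  0.0.0.0/0 (default, matches everything) -> port13
  112.0.0.0/7 (112.0.0.0 - 113.255.255.255) -> port8
  112.166.0.0/16 (112.166.0.0 - 112.166.255.255) -> port11
  112.166.0.0/19 (112.166.0.0 - 112.166.31.255) -> port4
More-specific entries that do NOT match:
  112.166.11.192/28 (112.166.11.192 - 112.166.11.207) does not contain 112.166.10.203
  112.166.8.192/27 (112.166.8.192 - 112.166.8.223) does not contain 112.166.10.203
  112.166.11.0/24 (112.166.11.0 - 112.166.11.255) does not contain 112.166.10.203
  112.166.72.0/21 (112.166.72.0 - 112.166.79.255) does not contain 112.166.10.203
Longest matching prefix is /19 -> interface port4.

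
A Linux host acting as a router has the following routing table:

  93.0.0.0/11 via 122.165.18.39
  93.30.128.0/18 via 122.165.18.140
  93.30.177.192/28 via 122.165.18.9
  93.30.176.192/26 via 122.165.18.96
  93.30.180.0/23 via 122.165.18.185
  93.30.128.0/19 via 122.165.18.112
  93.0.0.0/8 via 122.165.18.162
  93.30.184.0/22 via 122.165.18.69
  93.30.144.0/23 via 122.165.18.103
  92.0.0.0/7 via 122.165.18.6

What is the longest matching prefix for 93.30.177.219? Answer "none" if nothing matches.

Entries matching 93.30.177.219:
  92.0.0.0/7 (92.0.0.0 - 93.255.255.255)
  93.0.0.0/8 (93.0.0.0 - 93.255.255.255)
  93.0.0.0/11 (93.0.0.0 - 93.31.255.255)
  93.30.128.0/18 (93.30.128.0 - 93.30.191.255)
Most specific is 93.30.128.0/18.

93.30.128.0/18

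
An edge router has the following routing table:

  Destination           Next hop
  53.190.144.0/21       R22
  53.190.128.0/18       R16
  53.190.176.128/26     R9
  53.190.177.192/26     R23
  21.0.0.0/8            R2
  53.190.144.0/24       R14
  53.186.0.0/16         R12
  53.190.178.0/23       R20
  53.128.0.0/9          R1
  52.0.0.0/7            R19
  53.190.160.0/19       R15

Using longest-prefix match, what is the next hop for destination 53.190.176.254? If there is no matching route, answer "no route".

Routes whose prefix contains 53.190.176.254:
  52.0.0.0/7 (52.0.0.0 - 53.255.255.255) -> R19
  53.128.0.0/9 (53.128.0.0 - 53.255.255.255) -> R1
  53.190.128.0/18 (53.190.128.0 - 53.190.191.255) -> R16
  53.190.160.0/19 (53.190.160.0 - 53.190.191.255) -> R15
More-specific entries that do NOT match:
  53.190.176.128/26 (53.190.176.128 - 53.190.176.191) does not contain 53.190.176.254
  53.190.177.192/26 (53.190.177.192 - 53.190.177.255) does not contain 53.190.176.254
  53.190.144.0/24 (53.190.144.0 - 53.190.144.255) does not contain 53.190.176.254
  53.190.178.0/23 (53.190.178.0 - 53.190.179.255) does not contain 53.190.176.254
  53.190.144.0/21 (53.190.144.0 - 53.190.151.255) does not contain 53.190.176.254
Longest matching prefix is /19 -> next hop R15.

R15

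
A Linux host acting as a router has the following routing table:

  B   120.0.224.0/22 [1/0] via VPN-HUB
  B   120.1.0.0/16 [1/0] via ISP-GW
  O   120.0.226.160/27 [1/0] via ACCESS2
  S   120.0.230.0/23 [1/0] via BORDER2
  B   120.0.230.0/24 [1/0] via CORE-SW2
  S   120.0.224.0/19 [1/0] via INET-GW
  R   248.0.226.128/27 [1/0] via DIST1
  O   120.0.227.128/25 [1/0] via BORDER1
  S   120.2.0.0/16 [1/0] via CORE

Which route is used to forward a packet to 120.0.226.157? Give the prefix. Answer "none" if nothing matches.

120.0.224.0/22

Entries matching 120.0.226.157:
  120.0.224.0/19 (120.0.224.0 - 120.0.255.255)
  120.0.224.0/22 (120.0.224.0 - 120.0.227.255)
Most specific is 120.0.224.0/22.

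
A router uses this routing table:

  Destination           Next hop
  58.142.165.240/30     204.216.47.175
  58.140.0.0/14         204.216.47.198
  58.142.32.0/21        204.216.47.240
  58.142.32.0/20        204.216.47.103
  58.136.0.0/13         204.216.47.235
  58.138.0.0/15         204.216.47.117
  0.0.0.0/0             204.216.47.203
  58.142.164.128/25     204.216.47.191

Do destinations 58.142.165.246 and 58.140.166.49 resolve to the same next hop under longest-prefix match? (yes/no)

58.142.165.246: longest match 58.140.0.0/14 -> 204.216.47.198
58.140.166.49: longest match 58.140.0.0/14 -> 204.216.47.198

yes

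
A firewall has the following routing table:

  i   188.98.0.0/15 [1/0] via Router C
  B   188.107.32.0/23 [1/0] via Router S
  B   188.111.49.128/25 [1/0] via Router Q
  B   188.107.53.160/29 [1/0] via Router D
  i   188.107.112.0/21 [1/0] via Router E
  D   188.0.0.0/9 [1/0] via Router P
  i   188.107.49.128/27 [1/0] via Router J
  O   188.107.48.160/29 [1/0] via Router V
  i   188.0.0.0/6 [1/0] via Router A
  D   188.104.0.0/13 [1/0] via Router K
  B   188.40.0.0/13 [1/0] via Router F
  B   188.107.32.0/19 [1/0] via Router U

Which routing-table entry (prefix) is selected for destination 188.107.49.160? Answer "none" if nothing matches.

Entries matching 188.107.49.160:
  188.0.0.0/6 (188.0.0.0 - 191.255.255.255)
  188.0.0.0/9 (188.0.0.0 - 188.127.255.255)
  188.104.0.0/13 (188.104.0.0 - 188.111.255.255)
  188.107.32.0/19 (188.107.32.0 - 188.107.63.255)
Most specific is 188.107.32.0/19.

188.107.32.0/19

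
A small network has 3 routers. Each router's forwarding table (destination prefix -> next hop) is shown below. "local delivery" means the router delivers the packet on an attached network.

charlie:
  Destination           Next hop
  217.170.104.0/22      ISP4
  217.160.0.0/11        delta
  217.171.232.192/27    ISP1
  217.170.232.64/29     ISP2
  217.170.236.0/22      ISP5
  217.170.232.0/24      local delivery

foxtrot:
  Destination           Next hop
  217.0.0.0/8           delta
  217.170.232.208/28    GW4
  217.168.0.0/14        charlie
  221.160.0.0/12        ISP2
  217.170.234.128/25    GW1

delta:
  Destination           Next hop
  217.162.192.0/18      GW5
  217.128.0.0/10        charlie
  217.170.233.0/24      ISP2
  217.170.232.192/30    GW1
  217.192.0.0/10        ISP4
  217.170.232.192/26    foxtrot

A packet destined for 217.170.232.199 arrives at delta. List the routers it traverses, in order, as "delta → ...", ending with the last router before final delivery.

delta → foxtrot → charlie

At delta: longest match for 217.170.232.199 is 217.170.232.192/26 -> foxtrot
At foxtrot: longest match for 217.170.232.199 is 217.168.0.0/14 -> charlie
At charlie: longest match for 217.170.232.199 is 217.170.232.0/24 -> local delivery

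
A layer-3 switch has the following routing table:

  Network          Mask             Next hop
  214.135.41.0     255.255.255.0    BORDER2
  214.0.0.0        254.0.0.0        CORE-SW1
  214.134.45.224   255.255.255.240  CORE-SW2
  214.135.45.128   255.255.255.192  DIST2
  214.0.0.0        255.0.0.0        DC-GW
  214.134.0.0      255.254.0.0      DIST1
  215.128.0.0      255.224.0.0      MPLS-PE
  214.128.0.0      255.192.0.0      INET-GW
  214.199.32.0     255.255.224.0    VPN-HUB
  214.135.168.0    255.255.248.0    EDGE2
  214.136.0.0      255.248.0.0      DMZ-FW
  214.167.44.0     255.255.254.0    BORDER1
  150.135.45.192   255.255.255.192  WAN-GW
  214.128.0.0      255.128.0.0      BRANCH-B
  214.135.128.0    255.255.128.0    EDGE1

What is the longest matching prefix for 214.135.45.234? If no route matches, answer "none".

214.134.0.0/15

Entries matching 214.135.45.234:
  214.0.0.0/7 (214.0.0.0 - 215.255.255.255)
  214.0.0.0/8 (214.0.0.0 - 214.255.255.255)
  214.128.0.0/9 (214.128.0.0 - 214.255.255.255)
  214.128.0.0/10 (214.128.0.0 - 214.191.255.255)
  214.134.0.0/15 (214.134.0.0 - 214.135.255.255)
Most specific is 214.134.0.0/15.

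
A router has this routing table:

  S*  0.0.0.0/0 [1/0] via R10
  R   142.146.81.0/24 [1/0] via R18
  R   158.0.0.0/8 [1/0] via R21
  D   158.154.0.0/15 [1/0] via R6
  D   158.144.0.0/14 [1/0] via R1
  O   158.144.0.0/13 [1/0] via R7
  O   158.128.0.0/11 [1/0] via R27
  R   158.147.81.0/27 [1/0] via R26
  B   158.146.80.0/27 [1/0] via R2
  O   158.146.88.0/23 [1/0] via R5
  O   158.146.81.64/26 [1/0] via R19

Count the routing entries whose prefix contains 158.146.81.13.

Prefixes containing 158.146.81.13:
  0.0.0.0/0 (default, matches everything)
  158.0.0.0/8 (158.0.0.0 - 158.255.255.255)
  158.128.0.0/11 (158.128.0.0 - 158.159.255.255)
  158.144.0.0/13 (158.144.0.0 - 158.151.255.255)
  158.144.0.0/14 (158.144.0.0 - 158.147.255.255)
Total matching entries: 5.

5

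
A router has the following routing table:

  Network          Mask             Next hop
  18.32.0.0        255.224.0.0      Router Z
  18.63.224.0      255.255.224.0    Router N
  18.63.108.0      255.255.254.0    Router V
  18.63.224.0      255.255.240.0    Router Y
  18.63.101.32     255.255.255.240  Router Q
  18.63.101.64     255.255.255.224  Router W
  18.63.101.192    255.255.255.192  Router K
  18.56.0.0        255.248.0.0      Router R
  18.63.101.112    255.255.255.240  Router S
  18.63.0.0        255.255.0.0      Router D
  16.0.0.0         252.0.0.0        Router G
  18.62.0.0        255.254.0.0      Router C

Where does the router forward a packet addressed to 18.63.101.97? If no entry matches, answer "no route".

Routes whose prefix contains 18.63.101.97:
  16.0.0.0/6 (16.0.0.0 - 19.255.255.255) -> Router G
  18.32.0.0/11 (18.32.0.0 - 18.63.255.255) -> Router Z
  18.56.0.0/13 (18.56.0.0 - 18.63.255.255) -> Router R
  18.62.0.0/15 (18.62.0.0 - 18.63.255.255) -> Router C
  18.63.0.0/16 (18.63.0.0 - 18.63.255.255) -> Router D
More-specific entries that do NOT match:
  18.63.101.32/28 (18.63.101.32 - 18.63.101.47) does not contain 18.63.101.97
  18.63.101.112/28 (18.63.101.112 - 18.63.101.127) does not contain 18.63.101.97
  18.63.101.64/27 (18.63.101.64 - 18.63.101.95) does not contain 18.63.101.97
  18.63.101.192/26 (18.63.101.192 - 18.63.101.255) does not contain 18.63.101.97
  18.63.108.0/23 (18.63.108.0 - 18.63.109.255) does not contain 18.63.101.97
  18.63.224.0/20 (18.63.224.0 - 18.63.239.255) does not contain 18.63.101.97
  18.63.224.0/19 (18.63.224.0 - 18.63.255.255) does not contain 18.63.101.97
Longest matching prefix is /16 -> next hop Router D.

Router D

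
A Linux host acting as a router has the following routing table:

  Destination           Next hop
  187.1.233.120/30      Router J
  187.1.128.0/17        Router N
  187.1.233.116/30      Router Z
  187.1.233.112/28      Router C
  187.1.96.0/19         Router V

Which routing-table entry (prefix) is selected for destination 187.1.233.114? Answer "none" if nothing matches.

187.1.233.112/28

Entries matching 187.1.233.114:
  187.1.128.0/17 (187.1.128.0 - 187.1.255.255)
  187.1.233.112/28 (187.1.233.112 - 187.1.233.127)
Most specific is 187.1.233.112/28.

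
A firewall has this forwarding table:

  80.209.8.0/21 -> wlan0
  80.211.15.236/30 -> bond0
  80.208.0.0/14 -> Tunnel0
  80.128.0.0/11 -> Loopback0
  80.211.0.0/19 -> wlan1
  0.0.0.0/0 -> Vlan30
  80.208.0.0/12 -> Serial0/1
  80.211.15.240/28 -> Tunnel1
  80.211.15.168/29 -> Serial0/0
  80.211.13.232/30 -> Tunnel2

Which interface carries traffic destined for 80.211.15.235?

wlan1

Routes whose prefix contains 80.211.15.235:
  0.0.0.0/0 (default, matches everything) -> Vlan30
  80.208.0.0/12 (80.208.0.0 - 80.223.255.255) -> Serial0/1
  80.208.0.0/14 (80.208.0.0 - 80.211.255.255) -> Tunnel0
  80.211.0.0/19 (80.211.0.0 - 80.211.31.255) -> wlan1
More-specific entries that do NOT match:
  80.211.15.236/30 (80.211.15.236 - 80.211.15.239) does not contain 80.211.15.235
  80.211.13.232/30 (80.211.13.232 - 80.211.13.235) does not contain 80.211.15.235
  80.211.15.168/29 (80.211.15.168 - 80.211.15.175) does not contain 80.211.15.235
  80.211.15.240/28 (80.211.15.240 - 80.211.15.255) does not contain 80.211.15.235
  80.209.8.0/21 (80.209.8.0 - 80.209.15.255) does not contain 80.211.15.235
Longest matching prefix is /19 -> interface wlan1.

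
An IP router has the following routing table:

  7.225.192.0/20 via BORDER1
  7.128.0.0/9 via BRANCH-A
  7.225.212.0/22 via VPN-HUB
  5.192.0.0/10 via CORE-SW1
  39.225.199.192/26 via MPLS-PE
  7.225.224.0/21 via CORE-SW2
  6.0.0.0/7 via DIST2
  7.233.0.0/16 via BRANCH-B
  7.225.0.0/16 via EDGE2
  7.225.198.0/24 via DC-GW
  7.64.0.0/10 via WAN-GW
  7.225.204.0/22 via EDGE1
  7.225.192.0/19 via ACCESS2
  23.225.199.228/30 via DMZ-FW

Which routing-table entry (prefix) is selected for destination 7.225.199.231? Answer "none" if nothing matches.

7.225.192.0/20

Entries matching 7.225.199.231:
  6.0.0.0/7 (6.0.0.0 - 7.255.255.255)
  7.128.0.0/9 (7.128.0.0 - 7.255.255.255)
  7.225.0.0/16 (7.225.0.0 - 7.225.255.255)
  7.225.192.0/19 (7.225.192.0 - 7.225.223.255)
  7.225.192.0/20 (7.225.192.0 - 7.225.207.255)
Most specific is 7.225.192.0/20.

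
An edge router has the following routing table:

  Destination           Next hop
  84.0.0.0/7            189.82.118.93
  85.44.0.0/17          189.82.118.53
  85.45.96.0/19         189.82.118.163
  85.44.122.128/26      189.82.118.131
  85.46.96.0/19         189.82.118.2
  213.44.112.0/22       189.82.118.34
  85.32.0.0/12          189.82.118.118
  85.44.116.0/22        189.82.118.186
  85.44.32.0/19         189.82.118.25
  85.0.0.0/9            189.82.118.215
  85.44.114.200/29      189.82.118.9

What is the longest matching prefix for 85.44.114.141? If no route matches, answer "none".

85.44.0.0/17

Entries matching 85.44.114.141:
  84.0.0.0/7 (84.0.0.0 - 85.255.255.255)
  85.0.0.0/9 (85.0.0.0 - 85.127.255.255)
  85.32.0.0/12 (85.32.0.0 - 85.47.255.255)
  85.44.0.0/17 (85.44.0.0 - 85.44.127.255)
Most specific is 85.44.0.0/17.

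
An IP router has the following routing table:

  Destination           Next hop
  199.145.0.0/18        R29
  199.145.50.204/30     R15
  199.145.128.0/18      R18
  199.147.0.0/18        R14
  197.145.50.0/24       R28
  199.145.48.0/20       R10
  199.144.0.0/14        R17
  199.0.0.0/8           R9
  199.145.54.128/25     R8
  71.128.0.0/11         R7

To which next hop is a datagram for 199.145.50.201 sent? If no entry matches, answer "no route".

R10

Routes whose prefix contains 199.145.50.201:
  199.0.0.0/8 (199.0.0.0 - 199.255.255.255) -> R9
  199.144.0.0/14 (199.144.0.0 - 199.147.255.255) -> R17
  199.145.0.0/18 (199.145.0.0 - 199.145.63.255) -> R29
  199.145.48.0/20 (199.145.48.0 - 199.145.63.255) -> R10
More-specific entries that do NOT match:
  199.145.50.204/30 (199.145.50.204 - 199.145.50.207) does not contain 199.145.50.201
  199.145.54.128/25 (199.145.54.128 - 199.145.54.255) does not contain 199.145.50.201
  197.145.50.0/24 (197.145.50.0 - 197.145.50.255) does not contain 199.145.50.201
Longest matching prefix is /20 -> next hop R10.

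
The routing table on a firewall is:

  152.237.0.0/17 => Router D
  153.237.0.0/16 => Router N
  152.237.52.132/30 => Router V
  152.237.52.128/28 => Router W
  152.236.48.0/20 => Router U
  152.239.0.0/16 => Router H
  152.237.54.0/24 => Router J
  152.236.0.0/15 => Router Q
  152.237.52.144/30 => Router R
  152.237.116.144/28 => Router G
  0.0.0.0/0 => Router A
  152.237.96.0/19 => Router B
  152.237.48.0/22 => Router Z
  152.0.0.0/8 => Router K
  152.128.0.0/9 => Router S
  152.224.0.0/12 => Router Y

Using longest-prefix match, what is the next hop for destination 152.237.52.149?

Router D

Routes whose prefix contains 152.237.52.149:
  0.0.0.0/0 (default, matches everything) -> Router A
  152.0.0.0/8 (152.0.0.0 - 152.255.255.255) -> Router K
  152.128.0.0/9 (152.128.0.0 - 152.255.255.255) -> Router S
  152.224.0.0/12 (152.224.0.0 - 152.239.255.255) -> Router Y
  152.236.0.0/15 (152.236.0.0 - 152.237.255.255) -> Router Q
  152.237.0.0/17 (152.237.0.0 - 152.237.127.255) -> Router D
More-specific entries that do NOT match:
  152.237.52.132/30 (152.237.52.132 - 152.237.52.135) does not contain 152.237.52.149
  152.237.52.144/30 (152.237.52.144 - 152.237.52.147) does not contain 152.237.52.149
  152.237.52.128/28 (152.237.52.128 - 152.237.52.143) does not contain 152.237.52.149
  152.237.116.144/28 (152.237.116.144 - 152.237.116.159) does not contain 152.237.52.149
  152.237.54.0/24 (152.237.54.0 - 152.237.54.255) does not contain 152.237.52.149
  152.237.48.0/22 (152.237.48.0 - 152.237.51.255) does not contain 152.237.52.149
  152.236.48.0/20 (152.236.48.0 - 152.236.63.255) does not contain 152.237.52.149
  152.237.96.0/19 (152.237.96.0 - 152.237.127.255) does not contain 152.237.52.149
Longest matching prefix is /17 -> next hop Router D.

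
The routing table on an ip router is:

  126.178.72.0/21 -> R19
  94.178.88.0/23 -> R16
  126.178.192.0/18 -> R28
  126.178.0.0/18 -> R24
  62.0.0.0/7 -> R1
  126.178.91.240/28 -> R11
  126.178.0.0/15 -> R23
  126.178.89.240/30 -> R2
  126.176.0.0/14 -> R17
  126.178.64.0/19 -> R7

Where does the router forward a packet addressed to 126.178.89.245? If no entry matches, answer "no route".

Routes whose prefix contains 126.178.89.245:
  126.176.0.0/14 (126.176.0.0 - 126.179.255.255) -> R17
  126.178.0.0/15 (126.178.0.0 - 126.179.255.255) -> R23
  126.178.64.0/19 (126.178.64.0 - 126.178.95.255) -> R7
More-specific entries that do NOT match:
  126.178.89.240/30 (126.178.89.240 - 126.178.89.243) does not contain 126.178.89.245
  126.178.91.240/28 (126.178.91.240 - 126.178.91.255) does not contain 126.178.89.245
  94.178.88.0/23 (94.178.88.0 - 94.178.89.255) does not contain 126.178.89.245
  126.178.72.0/21 (126.178.72.0 - 126.178.79.255) does not contain 126.178.89.245
Longest matching prefix is /19 -> next hop R7.

R7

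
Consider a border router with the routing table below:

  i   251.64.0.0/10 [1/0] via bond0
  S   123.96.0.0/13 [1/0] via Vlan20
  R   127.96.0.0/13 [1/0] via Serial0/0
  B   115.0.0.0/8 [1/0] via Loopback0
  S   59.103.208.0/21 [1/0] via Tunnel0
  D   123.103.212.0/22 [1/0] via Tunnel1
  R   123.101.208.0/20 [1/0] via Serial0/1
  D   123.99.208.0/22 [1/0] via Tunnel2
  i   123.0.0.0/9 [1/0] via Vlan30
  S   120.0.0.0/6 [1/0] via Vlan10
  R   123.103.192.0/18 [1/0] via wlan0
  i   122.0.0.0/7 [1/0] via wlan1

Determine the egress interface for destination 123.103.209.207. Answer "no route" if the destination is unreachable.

wlan0

Routes whose prefix contains 123.103.209.207:
  120.0.0.0/6 (120.0.0.0 - 123.255.255.255) -> Vlan10
  122.0.0.0/7 (122.0.0.0 - 123.255.255.255) -> wlan1
  123.0.0.0/9 (123.0.0.0 - 123.127.255.255) -> Vlan30
  123.96.0.0/13 (123.96.0.0 - 123.103.255.255) -> Vlan20
  123.103.192.0/18 (123.103.192.0 - 123.103.255.255) -> wlan0
More-specific entries that do NOT match:
  123.103.212.0/22 (123.103.212.0 - 123.103.215.255) does not contain 123.103.209.207
  123.99.208.0/22 (123.99.208.0 - 123.99.211.255) does not contain 123.103.209.207
  59.103.208.0/21 (59.103.208.0 - 59.103.215.255) does not contain 123.103.209.207
  123.101.208.0/20 (123.101.208.0 - 123.101.223.255) does not contain 123.103.209.207
Longest matching prefix is /18 -> interface wlan0.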